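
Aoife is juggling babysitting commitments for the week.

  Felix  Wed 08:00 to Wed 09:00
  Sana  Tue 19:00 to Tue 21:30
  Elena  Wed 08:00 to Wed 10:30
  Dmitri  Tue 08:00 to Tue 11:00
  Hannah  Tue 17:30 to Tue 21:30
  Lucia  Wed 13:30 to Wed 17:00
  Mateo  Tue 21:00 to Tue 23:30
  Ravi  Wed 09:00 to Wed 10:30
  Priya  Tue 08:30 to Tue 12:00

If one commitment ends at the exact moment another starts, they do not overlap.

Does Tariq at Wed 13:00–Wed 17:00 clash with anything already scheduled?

Dmitri: ends Tue 11:00 at or before Tariq starts Wed 13:00 → clear.
Priya: ends Tue 12:00 at or before Tariq starts Wed 13:00 → clear.
Hannah: ends Tue 21:30 at or before Tariq starts Wed 13:00 → clear.
Sana: ends Tue 21:30 at or before Tariq starts Wed 13:00 → clear.
Mateo: ends Tue 23:30 at or before Tariq starts Wed 13:00 → clear.
Felix: ends Wed 09:00 at or before Tariq starts Wed 13:00 → clear.
Elena: ends Wed 10:30 at or before Tariq starts Wed 13:00 → clear.
Ravi: ends Wed 10:30 at or before Tariq starts Wed 13:00 → clear.
Lucia: starts Wed 13:30 before Tariq ends Wed 17:00, and ends Wed 17:00 after Tariq starts Wed 13:00 → overlap.
Tariq overlaps Lucia.

Yes — it overlaps Lucia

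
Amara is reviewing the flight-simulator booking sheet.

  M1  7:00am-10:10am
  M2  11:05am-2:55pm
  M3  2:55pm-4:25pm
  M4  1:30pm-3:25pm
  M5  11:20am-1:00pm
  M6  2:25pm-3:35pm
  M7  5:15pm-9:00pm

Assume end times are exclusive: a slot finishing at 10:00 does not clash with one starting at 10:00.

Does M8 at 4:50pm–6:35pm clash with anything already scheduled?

Yes — it overlaps M7

M1: ends 10:10am at or before M8 starts 4:50pm → clear.
M2: ends 2:55pm at or before M8 starts 4:50pm → clear.
M5: ends 1:00pm at or before M8 starts 4:50pm → clear.
M4: ends 3:25pm at or before M8 starts 4:50pm → clear.
M6: ends 3:35pm at or before M8 starts 4:50pm → clear.
M3: ends 4:25pm at or before M8 starts 4:50pm → clear.
M7: starts 5:15pm before M8 ends 6:35pm, and ends 9:00pm after M8 starts 4:50pm → overlap.
M8 overlaps M7.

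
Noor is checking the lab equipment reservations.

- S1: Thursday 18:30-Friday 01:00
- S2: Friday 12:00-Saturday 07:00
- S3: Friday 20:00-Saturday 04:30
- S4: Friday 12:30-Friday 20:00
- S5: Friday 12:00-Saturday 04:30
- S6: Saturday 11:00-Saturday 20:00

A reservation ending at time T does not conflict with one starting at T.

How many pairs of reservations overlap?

Sorted by start: S1, S2, S5, S4, S3, S6.
S2 starts after S1 ends, so S1 has no further overlaps.
S5 starts before S2 ends → S2 and S5 overlap.
S4 starts before S2 ends → S2 and S4 overlap.
S3 starts before S2 ends → S2 and S3 overlap.
S6 starts after S2 ends.
S4 starts before S5 ends → S5 and S4 overlap.
S3 starts before S5 ends → S5 and S3 overlap.
S6 starts after S5 ends.
S3 starts exactly when S4 ends (back-to-back, no overlap), so S4 has no further overlaps.
S6 starts after S3 ends.
Overlapping pairs: S2 & S3, S2 & S4, S2 & S5, S3 & S5, S4 & S5 — 5 in total.

5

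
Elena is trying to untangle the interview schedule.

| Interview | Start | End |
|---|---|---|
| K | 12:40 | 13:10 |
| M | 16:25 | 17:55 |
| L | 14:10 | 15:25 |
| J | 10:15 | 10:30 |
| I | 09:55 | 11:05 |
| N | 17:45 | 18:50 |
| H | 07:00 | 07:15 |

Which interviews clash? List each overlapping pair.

I & J, M & N

Sorted by start: H, I, J, K, L, M, N.
I starts after H ends, so nothing later overlaps H either.
J starts before I ends → I and J overlap.
K starts after I ends, so nothing later overlaps I either.
K starts after J ends, so nothing later overlaps J either.
L starts after K ends, so nothing later overlaps K either.
M starts after L ends, so nothing later overlaps L either.
N starts before M ends → M and N overlap.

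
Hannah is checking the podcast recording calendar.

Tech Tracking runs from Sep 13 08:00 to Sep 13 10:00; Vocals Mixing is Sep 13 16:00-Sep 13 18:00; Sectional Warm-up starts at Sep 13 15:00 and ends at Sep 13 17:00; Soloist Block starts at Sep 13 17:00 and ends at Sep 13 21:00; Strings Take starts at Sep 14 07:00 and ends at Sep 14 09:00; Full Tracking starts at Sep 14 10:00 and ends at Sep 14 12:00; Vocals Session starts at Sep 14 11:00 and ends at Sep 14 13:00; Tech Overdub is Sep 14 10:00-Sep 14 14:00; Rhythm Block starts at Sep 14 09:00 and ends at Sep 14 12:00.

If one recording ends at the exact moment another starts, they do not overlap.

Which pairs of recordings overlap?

Check each pair: they overlap iff neither finishes before the other starts.
Sorted by start: Tech Tracking, Sectional Warm-up, Vocals Mixing, Soloist Block, Strings Take, Rhythm Block, Full Tracking, Tech Overdub, Vocals Session.
Sectional Warm-up starts after Tech Tracking ends; Tech Tracking is clear from here.
Vocals Mixing starts before Sectional Warm-up ends → Sectional Warm-up and Vocals Mixing overlap.
Soloist Block starts exactly when Sectional Warm-up ends (back-to-back, no overlap); Sectional Warm-up is clear from here.
Soloist Block starts before Vocals Mixing ends → Vocals Mixing and Soloist Block overlap.
Strings Take starts after Vocals Mixing ends; Vocals Mixing is clear from here.
Strings Take starts after Soloist Block ends; Soloist Block is clear from here.
Rhythm Block starts exactly when Strings Take ends (back-to-back, no overlap); Strings Take is clear from here.
Full Tracking starts before Rhythm Block ends → Rhythm Block and Full Tracking overlap.
Tech Overdub starts before Rhythm Block ends → Rhythm Block and Tech Overdub overlap.
Vocals Session starts before Rhythm Block ends → Rhythm Block and Vocals Session overlap.
Tech Overdub starts before Full Tracking ends → Full Tracking and Tech Overdub overlap.
Vocals Session starts before Full Tracking ends → Full Tracking and Vocals Session overlap.
Vocals Session starts before Tech Overdub ends → Tech Overdub and Vocals Session overlap.

Full Tracking & Rhythm Block, Full Tracking & Tech Overdub, Full Tracking & Vocals Session, Rhythm Block & Tech Overdub, Rhythm Block & Vocals Session, Sectional Warm-up & Vocals Mixing, Soloist Block & Vocals Mixing, Tech Overdub & Vocals Session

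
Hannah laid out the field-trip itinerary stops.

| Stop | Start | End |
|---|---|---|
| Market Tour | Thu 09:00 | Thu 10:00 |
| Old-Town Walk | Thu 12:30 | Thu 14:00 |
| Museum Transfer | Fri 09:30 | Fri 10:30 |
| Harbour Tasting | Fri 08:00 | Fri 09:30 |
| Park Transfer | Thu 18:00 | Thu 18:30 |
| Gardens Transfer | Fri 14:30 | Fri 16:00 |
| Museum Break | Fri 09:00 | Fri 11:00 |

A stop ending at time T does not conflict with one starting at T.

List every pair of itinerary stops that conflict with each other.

Harbour Tasting & Museum Break, Museum Break & Museum Transfer

Sorted by start: Market Tour, Old-Town Walk, Park Transfer, Harbour Tasting, Museum Break, Museum Transfer, Gardens Transfer.
Old-Town Walk starts after Market Tour ends, so Market Tour has no further overlaps.
Park Transfer starts after Old-Town Walk ends, so Old-Town Walk has no further overlaps.
Harbour Tasting starts after Park Transfer ends, so Park Transfer has no further overlaps.
Museum Break starts before Harbour Tasting ends → Harbour Tasting and Museum Break overlap.
Museum Transfer starts exactly when Harbour Tasting ends (back-to-back, no overlap), so Harbour Tasting has no further overlaps.
Museum Transfer starts before Museum Break ends → Museum Break and Museum Transfer overlap.
Gardens Transfer starts after Museum Break ends.
Gardens Transfer starts after Museum Transfer ends.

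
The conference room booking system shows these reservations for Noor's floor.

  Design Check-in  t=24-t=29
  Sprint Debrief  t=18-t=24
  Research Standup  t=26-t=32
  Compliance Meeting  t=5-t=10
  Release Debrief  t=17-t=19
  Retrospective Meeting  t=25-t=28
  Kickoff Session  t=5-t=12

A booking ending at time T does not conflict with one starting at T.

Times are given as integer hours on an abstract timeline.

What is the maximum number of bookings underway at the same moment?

Sort all start/end points and keep a running count:
t=5 start Compliance Meeting → 1
t=5 start Kickoff Session → 2
t=10 end Compliance Meeting → 1
t=12 end Kickoff Session → 0
t=17 start Release Debrief → 1
t=18 start Sprint Debrief → 2
t=19 end Release Debrief → 1
t=24 end Sprint Debrief → 0
t=24 start Design Check-in → 1
t=25 start Retrospective Meeting → 2
t=26 start Research Standup → 3
t=28 end Retrospective Meeting → 2
t=29 end Design Check-in → 1
t=32 end Research Standup → 0
Peak is 3, at t=26 (Design Check-in, Research Standup, Retrospective Meeting).

3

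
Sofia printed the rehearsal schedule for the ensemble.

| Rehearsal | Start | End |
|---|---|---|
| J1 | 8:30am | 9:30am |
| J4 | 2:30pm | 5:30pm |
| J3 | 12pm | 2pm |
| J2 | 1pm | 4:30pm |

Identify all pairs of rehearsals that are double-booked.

Sorted by start: J1, J3, J2, J4.
J3 starts after J1 ends, so nothing later overlaps J1 either.
J2 starts before J3 ends → J3 and J2 overlap.
J4 starts after J3 ends.
J4 starts before J2 ends → J2 and J4 overlap.

J2 & J3, J2 & J4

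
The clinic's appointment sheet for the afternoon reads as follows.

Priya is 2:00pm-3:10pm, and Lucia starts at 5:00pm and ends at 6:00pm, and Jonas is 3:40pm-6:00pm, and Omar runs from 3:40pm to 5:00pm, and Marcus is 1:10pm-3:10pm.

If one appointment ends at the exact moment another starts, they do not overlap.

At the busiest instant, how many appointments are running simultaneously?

2

Sweep the timeline, counting +1 at each start and −1 at each end (ends before starts at a tie):
1:10pm start Marcus → 1
2:00pm start Priya → 2
3:10pm end Marcus → 1
3:10pm end Priya → 0
3:40pm start Jonas → 1
3:40pm start Omar → 2
5:00pm end Omar → 1
5:00pm start Lucia → 2
6:00pm end Jonas → 1
6:00pm end Lucia → 0
Peak is 2, at 2:00pm (Marcus, Priya).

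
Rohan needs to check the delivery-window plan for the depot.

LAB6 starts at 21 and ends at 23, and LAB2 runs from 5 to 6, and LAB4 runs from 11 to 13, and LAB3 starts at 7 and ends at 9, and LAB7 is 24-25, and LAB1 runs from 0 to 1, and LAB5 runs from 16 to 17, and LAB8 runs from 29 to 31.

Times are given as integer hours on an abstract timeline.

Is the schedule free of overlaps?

Sorted by start: LAB1, LAB2, LAB3, LAB4, LAB5, LAB6, LAB7, LAB8.
LAB2 starts after LAB1 ends, so LAB1 has no further overlaps.
LAB3 starts after LAB2 ends, so LAB2 has no further overlaps.
LAB4 starts after LAB3 ends, so LAB3 has no further overlaps.
LAB5 starts after LAB4 ends, so LAB4 has no further overlaps.
LAB6 starts after LAB5 ends, so LAB5 has no further overlaps.
LAB7 starts after LAB6 ends, so LAB6 has no further overlaps.
LAB8 starts after LAB7 ends.
Every pair is clear; the schedule has no overlaps.

Yes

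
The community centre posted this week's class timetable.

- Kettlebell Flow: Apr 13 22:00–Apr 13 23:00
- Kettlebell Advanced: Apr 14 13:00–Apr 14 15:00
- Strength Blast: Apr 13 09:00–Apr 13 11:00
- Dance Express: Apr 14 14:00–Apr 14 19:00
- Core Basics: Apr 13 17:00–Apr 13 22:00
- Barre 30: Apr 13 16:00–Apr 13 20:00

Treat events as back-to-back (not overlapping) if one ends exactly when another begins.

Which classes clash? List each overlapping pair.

Check each pair: they overlap iff neither finishes before the other starts.
Sorted by start: Strength Blast, Barre 30, Core Basics, Kettlebell Flow, Kettlebell Advanced, Dance Express.
Barre 30 starts after Strength Blast ends — done with Strength Blast.
Core Basics starts before Barre 30 ends → Barre 30 and Core Basics overlap.
Kettlebell Flow starts after Barre 30 ends — done with Barre 30.
Kettlebell Flow starts exactly when Core Basics ends (back-to-back, no overlap) — done with Core Basics.
Kettlebell Advanced starts after Kettlebell Flow ends — done with Kettlebell Flow.
Dance Express starts before Kettlebell Advanced ends → Kettlebell Advanced and Dance Express overlap.

Barre 30 & Core Basics, Dance Express & Kettlebell Advanced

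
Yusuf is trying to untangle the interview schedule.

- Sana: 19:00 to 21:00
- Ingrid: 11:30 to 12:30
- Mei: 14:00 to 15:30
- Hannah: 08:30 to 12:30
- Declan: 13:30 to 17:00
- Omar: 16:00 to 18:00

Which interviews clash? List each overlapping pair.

Sorted by start: Hannah, Ingrid, Declan, Mei, Omar, Sana.
Ingrid starts before Hannah ends → Hannah and Ingrid overlap.
Declan starts after Hannah ends, so nothing later overlaps Hannah either.
Declan starts after Ingrid ends, so nothing later overlaps Ingrid either.
Mei starts before Declan ends → Declan and Mei overlap.
Omar starts before Declan ends → Declan and Omar overlap.
Sana starts after Declan ends.
Omar starts after Mei ends, so nothing later overlaps Mei either.
Sana starts after Omar ends.

Declan & Mei, Declan & Omar, Hannah & Ingrid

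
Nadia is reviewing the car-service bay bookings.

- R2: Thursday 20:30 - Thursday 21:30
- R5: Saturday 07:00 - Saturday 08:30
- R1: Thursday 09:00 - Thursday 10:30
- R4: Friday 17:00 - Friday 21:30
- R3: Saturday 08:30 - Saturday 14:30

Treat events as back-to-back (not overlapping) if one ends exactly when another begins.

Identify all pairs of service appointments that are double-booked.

no conflicts

Sorted by start: R1, R2, R4, R5, R3.
R2 starts after R1 ends, so R1 has no further overlaps.
R4 starts after R2 ends, so R2 has no further overlaps.
R5 starts after R4 ends, so R4 has no further overlaps.
R3 starts exactly when R5 ends (back-to-back, no overlap).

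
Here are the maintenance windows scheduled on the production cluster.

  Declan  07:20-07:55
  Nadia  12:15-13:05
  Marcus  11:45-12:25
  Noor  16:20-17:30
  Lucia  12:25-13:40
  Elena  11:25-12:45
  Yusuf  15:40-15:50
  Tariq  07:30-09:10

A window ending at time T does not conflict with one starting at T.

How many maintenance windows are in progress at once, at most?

3

Sweep the timeline, counting +1 at each start and −1 at each end (ends before starts at a tie):
07:20 start Declan → 1
07:30 start Tariq → 2
07:55 end Declan → 1
09:10 end Tariq → 0
11:25 start Elena → 1
11:45 start Marcus → 2
12:15 start Nadia → 3
12:25 end Marcus → 2
12:25 start Lucia → 3
12:45 end Elena → 2
13:05 end Nadia → 1
13:40 end Lucia → 0
15:40 start Yusuf → 1
15:50 end Yusuf → 0
16:20 start Noor → 1
17:30 end Noor → 0
Peak is 3, at 12:15 (Elena, Marcus, Nadia).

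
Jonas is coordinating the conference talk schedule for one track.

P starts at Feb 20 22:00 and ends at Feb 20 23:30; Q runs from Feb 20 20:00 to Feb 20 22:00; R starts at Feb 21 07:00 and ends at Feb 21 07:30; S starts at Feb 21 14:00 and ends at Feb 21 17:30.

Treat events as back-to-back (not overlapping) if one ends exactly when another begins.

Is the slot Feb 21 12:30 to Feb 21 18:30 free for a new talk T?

Q: ends Feb 20 22:00 at or before T starts Feb 21 12:30 → clear.
P: ends Feb 20 23:30 at or before T starts Feb 21 12:30 → clear.
R: ends Feb 21 07:30 at or before T starts Feb 21 12:30 → clear.
S: starts Feb 21 14:00 before T ends Feb 21 18:30, and ends Feb 21 17:30 after T starts Feb 21 12:30 → overlap.
T overlaps S.

No — it overlaps S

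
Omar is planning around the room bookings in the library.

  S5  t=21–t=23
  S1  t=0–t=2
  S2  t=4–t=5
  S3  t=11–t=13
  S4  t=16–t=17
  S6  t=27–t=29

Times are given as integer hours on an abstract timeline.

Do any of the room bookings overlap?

Sorted by start: S1, S2, S3, S4, S5, S6.
S2 starts after S1 ends; S1 is clear from here.
S3 starts after S2 ends; S2 is clear from here.
S4 starts after S3 ends; S3 is clear from here.
S5 starts after S4 ends; S4 is clear from here.
S6 starts after S5 ends.
Every pair is clear; the schedule has no overlaps.

No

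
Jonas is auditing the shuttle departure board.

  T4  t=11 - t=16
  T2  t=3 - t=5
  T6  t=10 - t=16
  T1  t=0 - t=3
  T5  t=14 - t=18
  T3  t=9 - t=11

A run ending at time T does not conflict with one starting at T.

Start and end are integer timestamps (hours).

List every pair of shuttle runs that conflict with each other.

Sorted by start: T1, T2, T3, T6, T4, T5.
T2 starts exactly when T1 ends (back-to-back, no overlap), so T1 has no further overlaps.
T3 starts after T2 ends, so T2 has no further overlaps.
T6 starts before T3 ends → T3 and T6 overlap.
T4 starts exactly when T3 ends (back-to-back, no overlap), so T3 has no further overlaps.
T4 starts before T6 ends → T6 and T4 overlap.
T5 starts before T6 ends → T6 and T5 overlap.
T5 starts before T4 ends → T4 and T5 overlap.

T3 & T6, T4 & T5, T4 & T6, T5 & T6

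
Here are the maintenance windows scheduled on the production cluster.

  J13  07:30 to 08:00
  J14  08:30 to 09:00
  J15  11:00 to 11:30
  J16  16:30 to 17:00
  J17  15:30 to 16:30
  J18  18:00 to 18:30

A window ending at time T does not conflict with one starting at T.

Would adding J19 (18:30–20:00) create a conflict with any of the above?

J13: ends 08:00 at or before J19 starts 18:30 → clear.
J14: ends 09:00 at or before J19 starts 18:30 → clear.
J15: ends 11:30 at or before J19 starts 18:30 → clear.
J17: ends 16:30 at or before J19 starts 18:30 → clear.
J16: ends 17:00 at or before J19 starts 18:30 → clear.
J18: ends 18:30 at or before J19 starts 18:30 → clear.

No — it doesn't clash with anything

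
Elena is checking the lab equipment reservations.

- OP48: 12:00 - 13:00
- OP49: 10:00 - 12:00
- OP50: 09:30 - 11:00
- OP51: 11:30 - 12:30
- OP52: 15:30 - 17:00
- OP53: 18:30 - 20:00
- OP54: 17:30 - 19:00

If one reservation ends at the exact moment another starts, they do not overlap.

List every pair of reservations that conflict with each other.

Sorted by start: OP50, OP49, OP51, OP48, OP52, OP54, OP53.
OP49 starts before OP50 ends → OP50 and OP49 overlap.
OP51 starts after OP50 ends; OP50 is clear from here.
OP51 starts before OP49 ends → OP49 and OP51 overlap.
OP48 starts exactly when OP49 ends (back-to-back, no overlap); OP49 is clear from here.
OP48 starts before OP51 ends → OP51 and OP48 overlap.
OP52 starts after OP51 ends; OP51 is clear from here.
OP52 starts after OP48 ends; OP48 is clear from here.
OP54 starts after OP52 ends; OP52 is clear from here.
OP53 starts before OP54 ends → OP54 and OP53 overlap.

OP48 & OP51, OP49 & OP50, OP49 & OP51, OP53 & OP54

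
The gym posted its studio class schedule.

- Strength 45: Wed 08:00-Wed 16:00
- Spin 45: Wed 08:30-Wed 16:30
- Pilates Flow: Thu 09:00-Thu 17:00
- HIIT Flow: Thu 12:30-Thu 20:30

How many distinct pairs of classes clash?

Check each pair: they overlap iff neither finishes before the other starts.
Sorted by start: Strength 45, Spin 45, Pilates Flow, HIIT Flow.
Spin 45 starts before Strength 45 ends → Strength 45 and Spin 45 overlap.
Pilates Flow starts after Strength 45 ends, so nothing later overlaps Strength 45 either.
Pilates Flow starts after Spin 45 ends, so nothing later overlaps Spin 45 either.
HIIT Flow starts before Pilates Flow ends → Pilates Flow and HIIT Flow overlap.
Overlapping pairs: HIIT Flow & Pilates Flow, Spin 45 & Strength 45 — 2 in total.

2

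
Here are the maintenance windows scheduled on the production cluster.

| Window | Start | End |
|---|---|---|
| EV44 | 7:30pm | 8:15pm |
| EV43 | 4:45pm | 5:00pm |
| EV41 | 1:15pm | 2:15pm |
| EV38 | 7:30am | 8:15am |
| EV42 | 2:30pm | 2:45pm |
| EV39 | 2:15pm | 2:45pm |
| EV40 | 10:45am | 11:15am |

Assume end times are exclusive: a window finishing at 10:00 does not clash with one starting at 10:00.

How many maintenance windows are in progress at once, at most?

Walk through starts and ends in time order (an end at T is processed before a start at T):
7:30am start EV38 → 1
8:15am end EV38 → 0
10:45am start EV40 → 1
11:15am end EV40 → 0
1:15pm start EV41 → 1
2:15pm end EV41 → 0
2:15pm start EV39 → 1
2:30pm start EV42 → 2
2:45pm end EV39 → 1
2:45pm end EV42 → 0
4:45pm start EV43 → 1
5:00pm end EV43 → 0
7:30pm start EV44 → 1
8:15pm end EV44 → 0
Peak is 2, at 2:30pm (EV39, EV42).

2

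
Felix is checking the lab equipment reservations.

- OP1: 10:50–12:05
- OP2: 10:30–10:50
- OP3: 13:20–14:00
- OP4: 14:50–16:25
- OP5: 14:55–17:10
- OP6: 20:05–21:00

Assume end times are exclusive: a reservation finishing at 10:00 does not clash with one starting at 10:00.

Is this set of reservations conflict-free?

No

Check each pair: they overlap iff neither finishes before the other starts.
Sorted by start: OP2, OP1, OP3, OP4, OP5, OP6.
OP1 starts exactly when OP2 ends (back-to-back, no overlap), so OP2 has no further overlaps.
OP3 starts after OP1 ends, so OP1 has no further overlaps.
OP4 starts after OP3 ends, so OP3 has no further overlaps.
OP5 starts before OP4 ends → OP4 and OP5 overlap.
That's a conflict, so the schedule is not conflict-free.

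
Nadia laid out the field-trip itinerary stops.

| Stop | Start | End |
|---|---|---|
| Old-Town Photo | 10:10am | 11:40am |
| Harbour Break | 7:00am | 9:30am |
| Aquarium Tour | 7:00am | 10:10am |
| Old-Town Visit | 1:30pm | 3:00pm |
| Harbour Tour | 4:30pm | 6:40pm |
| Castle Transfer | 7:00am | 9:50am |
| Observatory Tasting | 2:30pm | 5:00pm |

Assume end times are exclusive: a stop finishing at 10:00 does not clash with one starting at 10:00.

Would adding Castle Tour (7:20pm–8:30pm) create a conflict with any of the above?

No — it doesn't clash with anything

Aquarium Tour: ends 10:10am at or before Castle Tour starts 7:20pm → clear.
Harbour Break: ends 9:30am at or before Castle Tour starts 7:20pm → clear.
Castle Transfer: ends 9:50am at or before Castle Tour starts 7:20pm → clear.
Old-Town Photo: ends 11:40am at or before Castle Tour starts 7:20pm → clear.
Old-Town Visit: ends 3:00pm at or before Castle Tour starts 7:20pm → clear.
Observatory Tasting: ends 5:00pm at or before Castle Tour starts 7:20pm → clear.
Harbour Tour: ends 6:40pm at or before Castle Tour starts 7:20pm → clear.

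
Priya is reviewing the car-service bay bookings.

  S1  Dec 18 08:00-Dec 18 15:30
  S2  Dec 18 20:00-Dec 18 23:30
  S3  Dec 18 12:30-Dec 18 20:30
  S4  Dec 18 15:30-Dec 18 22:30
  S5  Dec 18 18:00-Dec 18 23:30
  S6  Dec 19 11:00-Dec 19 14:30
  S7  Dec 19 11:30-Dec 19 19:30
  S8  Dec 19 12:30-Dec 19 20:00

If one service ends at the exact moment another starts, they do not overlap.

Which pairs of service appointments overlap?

S1 & S3, S2 & S3, S2 & S4, S2 & S5, S3 & S4, S3 & S5, S4 & S5, S6 & S7, S6 & S8, S7 & S8

Check each pair: they overlap iff neither finishes before the other starts.
Sorted by start: S1, S3, S4, S5, S2, S6, S7, S8.
S3 starts before S1 ends → S1 and S3 overlap.
S4 starts exactly when S1 ends (back-to-back, no overlap), so nothing later overlaps S1 either.
S4 starts before S3 ends → S3 and S4 overlap.
S5 starts before S3 ends → S3 and S5 overlap.
S2 starts before S3 ends → S3 and S2 overlap.
S6 starts after S3 ends, so nothing later overlaps S3 either.
S5 starts before S4 ends → S4 and S5 overlap.
S2 starts before S4 ends → S4 and S2 overlap.
S6 starts after S4 ends, so nothing later overlaps S4 either.
S2 starts before S5 ends → S5 and S2 overlap.
S6 starts after S5 ends, so nothing later overlaps S5 either.
S6 starts after S2 ends, so nothing later overlaps S2 either.
S7 starts before S6 ends → S6 and S7 overlap.
S8 starts before S6 ends → S6 and S8 overlap.
S8 starts before S7 ends → S7 and S8 overlap.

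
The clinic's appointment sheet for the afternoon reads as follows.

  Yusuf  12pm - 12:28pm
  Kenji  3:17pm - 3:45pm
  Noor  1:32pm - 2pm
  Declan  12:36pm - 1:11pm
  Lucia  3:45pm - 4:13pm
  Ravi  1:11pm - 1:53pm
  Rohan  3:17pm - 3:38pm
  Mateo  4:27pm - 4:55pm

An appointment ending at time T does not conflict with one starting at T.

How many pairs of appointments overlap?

2

Sorted by start: Yusuf, Declan, Ravi, Noor, Rohan, Kenji, Lucia, Mateo.
Declan starts after Yusuf ends, so nothing later overlaps Yusuf either.
Ravi starts exactly when Declan ends (back-to-back, no overlap), so nothing later overlaps Declan either.
Noor starts before Ravi ends → Ravi and Noor overlap.
Rohan starts after Ravi ends, so nothing later overlaps Ravi either.
Rohan starts after Noor ends, so nothing later overlaps Noor either.
Kenji starts before Rohan ends → Rohan and Kenji overlap.
Lucia starts after Rohan ends, so nothing later overlaps Rohan either.
Lucia starts exactly when Kenji ends (back-to-back, no overlap), so nothing later overlaps Kenji either.
Mateo starts after Lucia ends.
Overlapping pairs: Kenji & Rohan, Noor & Ravi — 2 in total.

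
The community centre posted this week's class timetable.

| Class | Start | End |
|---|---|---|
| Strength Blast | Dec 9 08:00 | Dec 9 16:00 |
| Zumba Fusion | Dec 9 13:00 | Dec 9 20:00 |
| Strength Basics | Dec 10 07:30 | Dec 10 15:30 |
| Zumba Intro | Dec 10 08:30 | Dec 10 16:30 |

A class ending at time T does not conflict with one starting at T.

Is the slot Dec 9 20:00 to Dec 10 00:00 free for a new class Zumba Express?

Strength Blast: ends Dec 9 16:00 at or before Zumba Express starts Dec 9 20:00 → clear.
Zumba Fusion: ends Dec 9 20:00 at or before Zumba Express starts Dec 9 20:00 → clear.
Strength Basics: starts Dec 10 07:30 at or after Zumba Express ends Dec 10 00:00 → clear.
Zumba Intro: starts Dec 10 08:30 at or after Zumba Express ends Dec 10 00:00 → clear.

Yes — the slot is free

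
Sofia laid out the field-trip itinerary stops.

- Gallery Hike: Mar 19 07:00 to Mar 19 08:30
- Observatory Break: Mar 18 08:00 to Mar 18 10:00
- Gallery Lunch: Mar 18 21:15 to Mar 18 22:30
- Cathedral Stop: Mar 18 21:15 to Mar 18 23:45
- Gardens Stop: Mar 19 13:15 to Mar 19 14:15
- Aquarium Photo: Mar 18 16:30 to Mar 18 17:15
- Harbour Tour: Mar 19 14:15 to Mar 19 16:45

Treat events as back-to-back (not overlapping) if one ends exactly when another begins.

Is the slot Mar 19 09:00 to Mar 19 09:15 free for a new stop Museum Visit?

Yes — the slot is free

Observatory Break: ends Mar 18 10:00 at or before Museum Visit starts Mar 19 09:00 → clear.
Aquarium Photo: ends Mar 18 17:15 at or before Museum Visit starts Mar 19 09:00 → clear.
Cathedral Stop: ends Mar 18 23:45 at or before Museum Visit starts Mar 19 09:00 → clear.
Gallery Lunch: ends Mar 18 22:30 at or before Museum Visit starts Mar 19 09:00 → clear.
Gallery Hike: ends Mar 19 08:30 at or before Museum Visit starts Mar 19 09:00 → clear.
Gardens Stop: starts Mar 19 13:15 at or after Museum Visit ends Mar 19 09:15 → clear.
Harbour Tour: starts Mar 19 14:15 at or after Museum Visit ends Mar 19 09:15 → clear.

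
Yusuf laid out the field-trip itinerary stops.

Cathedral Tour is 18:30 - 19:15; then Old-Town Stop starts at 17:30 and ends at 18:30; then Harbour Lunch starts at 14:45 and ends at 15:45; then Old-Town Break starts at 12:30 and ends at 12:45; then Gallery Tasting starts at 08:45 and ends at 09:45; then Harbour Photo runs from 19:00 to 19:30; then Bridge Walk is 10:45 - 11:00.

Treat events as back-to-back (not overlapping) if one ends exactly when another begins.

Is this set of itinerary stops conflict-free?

No

Sorted by start: Gallery Tasting, Bridge Walk, Old-Town Break, Harbour Lunch, Old-Town Stop, Cathedral Tour, Harbour Photo.
Bridge Walk starts after Gallery Tasting ends, so nothing later overlaps Gallery Tasting either.
Old-Town Break starts after Bridge Walk ends, so nothing later overlaps Bridge Walk either.
Harbour Lunch starts after Old-Town Break ends, so nothing later overlaps Old-Town Break either.
Old-Town Stop starts after Harbour Lunch ends, so nothing later overlaps Harbour Lunch either.
Cathedral Tour starts exactly when Old-Town Stop ends (back-to-back, no overlap), so nothing later overlaps Old-Town Stop either.
Harbour Photo starts before Cathedral Tour ends → Cathedral Tour and Harbour Photo overlap.
That's a conflict, so the schedule is not conflict-free.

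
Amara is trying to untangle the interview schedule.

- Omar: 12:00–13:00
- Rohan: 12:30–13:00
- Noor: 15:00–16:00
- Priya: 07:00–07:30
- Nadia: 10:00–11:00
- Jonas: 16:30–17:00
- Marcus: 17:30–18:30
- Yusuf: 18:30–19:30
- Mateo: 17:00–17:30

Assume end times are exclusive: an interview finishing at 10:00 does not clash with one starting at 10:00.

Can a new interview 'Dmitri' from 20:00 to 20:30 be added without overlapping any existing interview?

Priya: ends 07:30 at or before Dmitri starts 20:00 → clear.
Nadia: ends 11:00 at or before Dmitri starts 20:00 → clear.
Omar: ends 13:00 at or before Dmitri starts 20:00 → clear.
Rohan: ends 13:00 at or before Dmitri starts 20:00 → clear.
Noor: ends 16:00 at or before Dmitri starts 20:00 → clear.
Jonas: ends 17:00 at or before Dmitri starts 20:00 → clear.
Mateo: ends 17:30 at or before Dmitri starts 20:00 → clear.
Marcus: ends 18:30 at or before Dmitri starts 20:00 → clear.
Yusuf: ends 19:30 at or before Dmitri starts 20:00 → clear.

Yes — the slot is free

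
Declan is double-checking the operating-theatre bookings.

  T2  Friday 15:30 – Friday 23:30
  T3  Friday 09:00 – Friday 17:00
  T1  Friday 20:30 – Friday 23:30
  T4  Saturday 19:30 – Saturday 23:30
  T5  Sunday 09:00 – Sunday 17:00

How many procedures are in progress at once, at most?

2

Sort all start/end points and keep a running count:
Friday 09:00 start T3 → 1
Friday 15:30 start T2 → 2
Friday 17:00 end T3 → 1
Friday 20:30 start T1 → 2
Friday 23:30 end T1 → 1
Friday 23:30 end T2 → 0
Saturday 19:30 start T4 → 1
Saturday 23:30 end T4 → 0
Sunday 09:00 start T5 → 1
Sunday 17:00 end T5 → 0
Peak is 2, at Friday 15:30 (T2, T3).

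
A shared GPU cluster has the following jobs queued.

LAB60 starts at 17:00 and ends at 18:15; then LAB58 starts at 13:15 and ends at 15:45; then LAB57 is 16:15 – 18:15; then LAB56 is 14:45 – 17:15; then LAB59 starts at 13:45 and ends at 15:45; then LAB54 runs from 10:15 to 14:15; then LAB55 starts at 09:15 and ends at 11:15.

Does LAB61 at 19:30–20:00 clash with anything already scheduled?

No — it doesn't clash with anything

LAB55: ends 11:15 at or before LAB61 starts 19:30 → clear.
LAB54: ends 14:15 at or before LAB61 starts 19:30 → clear.
LAB58: ends 15:45 at or before LAB61 starts 19:30 → clear.
LAB59: ends 15:45 at or before LAB61 starts 19:30 → clear.
LAB56: ends 17:15 at or before LAB61 starts 19:30 → clear.
LAB57: ends 18:15 at or before LAB61 starts 19:30 → clear.
LAB60: ends 18:15 at or before LAB61 starts 19:30 → clear.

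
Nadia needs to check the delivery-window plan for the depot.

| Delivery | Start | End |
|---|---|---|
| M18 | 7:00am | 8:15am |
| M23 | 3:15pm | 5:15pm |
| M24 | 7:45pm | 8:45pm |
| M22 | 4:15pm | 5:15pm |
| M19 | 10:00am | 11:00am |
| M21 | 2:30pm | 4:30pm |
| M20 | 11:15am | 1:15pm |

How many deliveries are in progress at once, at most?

3

Walk through starts and ends in time order (an end at T is processed before a start at T):
7:00am start M18 → 1
8:15am end M18 → 0
10:00am start M19 → 1
11:00am end M19 → 0
11:15am start M20 → 1
1:15pm end M20 → 0
2:30pm start M21 → 1
3:15pm start M23 → 2
4:15pm start M22 → 3
4:30pm end M21 → 2
5:15pm end M22 → 1
5:15pm end M23 → 0
7:45pm start M24 → 1
8:45pm end M24 → 0
Peak is 3, at 4:15pm (M21, M22, M23).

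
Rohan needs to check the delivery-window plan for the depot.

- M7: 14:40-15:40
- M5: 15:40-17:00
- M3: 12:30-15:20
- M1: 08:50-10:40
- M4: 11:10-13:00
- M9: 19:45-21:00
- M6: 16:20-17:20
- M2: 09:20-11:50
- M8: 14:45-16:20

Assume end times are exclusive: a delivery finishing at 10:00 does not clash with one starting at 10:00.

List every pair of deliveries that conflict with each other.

M1 & M2, M2 & M4, M3 & M4, M3 & M7, M3 & M8, M5 & M6, M5 & M8, M7 & M8

Sorted by start: M1, M2, M4, M3, M7, M8, M5, M6, M9.
M2 starts before M1 ends → M1 and M2 overlap.
M4 starts after M1 ends; M1 is clear from here.
M4 starts before M2 ends → M2 and M4 overlap.
M3 starts after M2 ends; M2 is clear from here.
M3 starts before M4 ends → M4 and M3 overlap.
M7 starts after M4 ends; M4 is clear from here.
M7 starts before M3 ends → M3 and M7 overlap.
M8 starts before M3 ends → M3 and M8 overlap.
M5 starts after M3 ends; M3 is clear from here.
M8 starts before M7 ends → M7 and M8 overlap.
M5 starts exactly when M7 ends (back-to-back, no overlap); M7 is clear from here.
M5 starts before M8 ends → M8 and M5 overlap.
M6 starts exactly when M8 ends (back-to-back, no overlap); M8 is clear from here.
M6 starts before M5 ends → M5 and M6 overlap.
M9 starts after M5 ends.
M9 starts after M6 ends.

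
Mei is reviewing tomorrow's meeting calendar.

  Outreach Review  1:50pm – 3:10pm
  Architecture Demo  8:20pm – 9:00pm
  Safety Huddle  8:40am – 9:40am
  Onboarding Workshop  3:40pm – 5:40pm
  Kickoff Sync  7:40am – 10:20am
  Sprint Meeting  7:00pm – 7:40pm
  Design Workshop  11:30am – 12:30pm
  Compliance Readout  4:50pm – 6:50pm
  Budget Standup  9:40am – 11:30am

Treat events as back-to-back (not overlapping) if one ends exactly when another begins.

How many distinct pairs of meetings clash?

Sorted by start: Kickoff Sync, Safety Huddle, Budget Standup, Design Workshop, Outreach Review, Onboarding Workshop, Compliance Readout, Sprint Meeting, Architecture Demo.
Safety Huddle starts before Kickoff Sync ends → Kickoff Sync and Safety Huddle overlap.
Budget Standup starts before Kickoff Sync ends → Kickoff Sync and Budget Standup overlap.
Design Workshop starts after Kickoff Sync ends, so Kickoff Sync has no further overlaps.
Budget Standup starts exactly when Safety Huddle ends (back-to-back, no overlap), so Safety Huddle has no further overlaps.
Design Workshop starts exactly when Budget Standup ends (back-to-back, no overlap), so Budget Standup has no further overlaps.
Outreach Review starts after Design Workshop ends, so Design Workshop has no further overlaps.
Onboarding Workshop starts after Outreach Review ends, so Outreach Review has no further overlaps.
Compliance Readout starts before Onboarding Workshop ends → Onboarding Workshop and Compliance Readout overlap.
Sprint Meeting starts after Onboarding Workshop ends, so Onboarding Workshop has no further overlaps.
Sprint Meeting starts after Compliance Readout ends, so Compliance Readout has no further overlaps.
Architecture Demo starts after Sprint Meeting ends.
Overlapping pairs: Budget Standup & Kickoff Sync, Compliance Readout & Onboarding Workshop, Kickoff Sync & Safety Huddle — 3 in total.

3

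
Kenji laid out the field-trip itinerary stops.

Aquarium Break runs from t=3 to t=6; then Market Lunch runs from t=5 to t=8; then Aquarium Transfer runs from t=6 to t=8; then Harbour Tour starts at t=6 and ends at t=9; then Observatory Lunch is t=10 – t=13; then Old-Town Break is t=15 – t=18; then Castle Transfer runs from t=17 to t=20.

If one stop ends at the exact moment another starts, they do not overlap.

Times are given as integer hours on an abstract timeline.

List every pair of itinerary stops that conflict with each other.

Aquarium Break & Market Lunch, Aquarium Transfer & Harbour Tour, Aquarium Transfer & Market Lunch, Castle Transfer & Old-Town Break, Harbour Tour & Market Lunch

Two intervals overlap when each starts before the other ends.
Sorted by start: Aquarium Break, Market Lunch, Aquarium Transfer, Harbour Tour, Observatory Lunch, Old-Town Break, Castle Transfer.
Market Lunch starts before Aquarium Break ends → Aquarium Break and Market Lunch overlap.
Aquarium Transfer starts exactly when Aquarium Break ends (back-to-back, no overlap), so Aquarium Break has no further overlaps.
Aquarium Transfer starts before Market Lunch ends → Market Lunch and Aquarium Transfer overlap.
Harbour Tour starts before Market Lunch ends → Market Lunch and Harbour Tour overlap.
Observatory Lunch starts after Market Lunch ends, so Market Lunch has no further overlaps.
Harbour Tour starts before Aquarium Transfer ends → Aquarium Transfer and Harbour Tour overlap.
Observatory Lunch starts after Aquarium Transfer ends, so Aquarium Transfer has no further overlaps.
Observatory Lunch starts after Harbour Tour ends, so Harbour Tour has no further overlaps.
Old-Town Break starts after Observatory Lunch ends, so Observatory Lunch has no further overlaps.
Castle Transfer starts before Old-Town Break ends → Old-Town Break and Castle Transfer overlap.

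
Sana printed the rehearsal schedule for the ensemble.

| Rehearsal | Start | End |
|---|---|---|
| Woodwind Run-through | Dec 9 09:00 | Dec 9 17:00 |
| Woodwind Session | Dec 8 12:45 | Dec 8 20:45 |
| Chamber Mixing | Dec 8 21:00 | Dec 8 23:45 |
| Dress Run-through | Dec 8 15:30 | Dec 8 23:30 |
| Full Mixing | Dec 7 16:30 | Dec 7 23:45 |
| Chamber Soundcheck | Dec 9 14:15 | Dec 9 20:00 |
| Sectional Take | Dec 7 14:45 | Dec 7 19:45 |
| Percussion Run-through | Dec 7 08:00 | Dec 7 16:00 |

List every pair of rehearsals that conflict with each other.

Sorted by start: Percussion Run-through, Sectional Take, Full Mixing, Woodwind Session, Dress Run-through, Chamber Mixing, Woodwind Run-through, Chamber Soundcheck.
Sectional Take starts before Percussion Run-through ends → Percussion Run-through and Sectional Take overlap.
Full Mixing starts after Percussion Run-through ends — done with Percussion Run-through.
Full Mixing starts before Sectional Take ends → Sectional Take and Full Mixing overlap.
Woodwind Session starts after Sectional Take ends — done with Sectional Take.
Woodwind Session starts after Full Mixing ends — done with Full Mixing.
Dress Run-through starts before Woodwind Session ends → Woodwind Session and Dress Run-through overlap.
Chamber Mixing starts after Woodwind Session ends — done with Woodwind Session.
Chamber Mixing starts before Dress Run-through ends → Dress Run-through and Chamber Mixing overlap.
Woodwind Run-through starts after Dress Run-through ends — done with Dress Run-through.
Woodwind Run-through starts after Chamber Mixing ends — done with Chamber Mixing.
Chamber Soundcheck starts before Woodwind Run-through ends → Woodwind Run-through and Chamber Soundcheck overlap.

Chamber Mixing & Dress Run-through, Chamber Soundcheck & Woodwind Run-through, Dress Run-through & Woodwind Session, Full Mixing & Sectional Take, Percussion Run-through & Sectional Take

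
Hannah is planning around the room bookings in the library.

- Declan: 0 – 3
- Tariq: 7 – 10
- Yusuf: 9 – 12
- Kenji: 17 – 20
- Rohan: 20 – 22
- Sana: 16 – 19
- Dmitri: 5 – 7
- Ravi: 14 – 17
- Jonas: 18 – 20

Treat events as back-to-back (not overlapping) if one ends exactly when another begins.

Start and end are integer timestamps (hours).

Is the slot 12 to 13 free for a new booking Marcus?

Yes — the slot is free

Declan: ends 3 at or before Marcus starts 12 → clear.
Dmitri: ends 7 at or before Marcus starts 12 → clear.
Tariq: ends 10 at or before Marcus starts 12 → clear.
Yusuf: ends 12 at or before Marcus starts 12 → clear.
Ravi: starts 14 at or after Marcus ends 13 → clear.
Sana: starts 16 at or after Marcus ends 13 → clear.
Kenji: starts 17 at or after Marcus ends 13 → clear.
Jonas: starts 18 at or after Marcus ends 13 → clear.
Rohan: starts 20 at or after Marcus ends 13 → clear.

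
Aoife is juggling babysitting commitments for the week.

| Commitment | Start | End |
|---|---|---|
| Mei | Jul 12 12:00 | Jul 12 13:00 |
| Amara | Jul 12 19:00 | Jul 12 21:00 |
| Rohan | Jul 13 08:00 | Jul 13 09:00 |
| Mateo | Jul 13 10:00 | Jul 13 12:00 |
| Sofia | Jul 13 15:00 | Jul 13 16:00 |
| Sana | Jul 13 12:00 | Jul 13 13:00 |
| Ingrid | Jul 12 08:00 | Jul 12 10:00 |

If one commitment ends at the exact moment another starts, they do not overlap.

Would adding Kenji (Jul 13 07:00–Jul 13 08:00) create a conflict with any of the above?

Ingrid: ends Jul 12 10:00 at or before Kenji starts Jul 13 07:00 → clear.
Mei: ends Jul 12 13:00 at or before Kenji starts Jul 13 07:00 → clear.
Amara: ends Jul 12 21:00 at or before Kenji starts Jul 13 07:00 → clear.
Rohan: starts Jul 13 08:00 at or after Kenji ends Jul 13 08:00 → clear.
Mateo: starts Jul 13 10:00 at or after Kenji ends Jul 13 08:00 → clear.
Sana: starts Jul 13 12:00 at or after Kenji ends Jul 13 08:00 → clear.
Sofia: starts Jul 13 15:00 at or after Kenji ends Jul 13 08:00 → clear.

No — it doesn't clash with anything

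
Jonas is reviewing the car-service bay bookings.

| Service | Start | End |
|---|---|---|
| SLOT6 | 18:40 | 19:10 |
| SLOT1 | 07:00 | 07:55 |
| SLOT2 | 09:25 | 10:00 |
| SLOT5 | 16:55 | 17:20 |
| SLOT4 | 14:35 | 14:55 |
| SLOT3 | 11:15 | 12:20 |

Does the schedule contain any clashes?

No

Sorted by start: SLOT1, SLOT2, SLOT3, SLOT4, SLOT5, SLOT6.
SLOT2 starts after SLOT1 ends; SLOT1 is clear from here.
SLOT3 starts after SLOT2 ends; SLOT2 is clear from here.
SLOT4 starts after SLOT3 ends; SLOT3 is clear from here.
SLOT5 starts after SLOT4 ends; SLOT4 is clear from here.
SLOT6 starts after SLOT5 ends.
Every pair is clear; the schedule has no overlaps.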